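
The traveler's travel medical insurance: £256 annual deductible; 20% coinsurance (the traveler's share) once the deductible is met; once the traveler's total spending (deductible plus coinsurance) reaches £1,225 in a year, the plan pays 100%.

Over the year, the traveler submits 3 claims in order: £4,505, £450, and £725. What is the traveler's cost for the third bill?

Claim 1 (£4,505): £256 to deductible, leaving £4,249; 20% of £4,249 = £849.80. Traveler owes £1,105.80 (running OOP £1,105.80).
Claim 2 (£450): 20% coinsurance on £450 = £90. Cost to traveler: £90. OOP to date £1,195.80.
Claim 3 (£725): deductible met; 20% of £725 = £145. That would push OOP to £1,340.80, over the £1,225 cap, so traveler pays £1,225 − £1,195.80 = £29.20.

£29.20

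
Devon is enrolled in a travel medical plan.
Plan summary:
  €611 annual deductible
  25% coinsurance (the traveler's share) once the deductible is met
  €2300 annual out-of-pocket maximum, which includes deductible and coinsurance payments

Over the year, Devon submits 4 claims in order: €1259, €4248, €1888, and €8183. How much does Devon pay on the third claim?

Bill 1, €1259: deductible takes €611, €648 remains; 25% of €648 = €162. Traveler owes €773 (running OOP €773).
Bill 2, €4248: deductible met; 25% of €4248 = €1062. Cost to traveler: €1062. OOP to date €1835.
Bill 3, €1888: deductible met; 25% of €1888 = €472. Adding that to €1835 gives €2307, past the €2300 cap; traveler pays only €2300 − €1835 = €465.

€465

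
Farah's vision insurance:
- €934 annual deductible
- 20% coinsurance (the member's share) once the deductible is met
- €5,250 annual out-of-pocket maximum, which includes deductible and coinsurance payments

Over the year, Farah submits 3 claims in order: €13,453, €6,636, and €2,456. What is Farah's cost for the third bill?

€485

Claim 1 (€13,453): €934 to deductible, leaving €12,519; 20% of €12,519 = €2,503.80. Member owes €3,437.80 (running OOP €3,437.80).
Claim 2 (€6,636): 20% coinsurance on €6,636 = €1,327.20. Member pays €1,327.20; OOP now €4,765.
Claim 3 (€2,456): 20% coinsurance on €2,456 = €491.20. That would push OOP to €5,256.20, over the €5,250 cap, so member pays €5,250 − €4,765 = €485.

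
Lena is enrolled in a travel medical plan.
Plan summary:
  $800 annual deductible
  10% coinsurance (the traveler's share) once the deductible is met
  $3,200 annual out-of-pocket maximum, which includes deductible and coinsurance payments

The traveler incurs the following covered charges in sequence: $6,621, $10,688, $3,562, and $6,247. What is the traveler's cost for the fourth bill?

Claim 1 ($6,621): $800 finishes the deductible; $5,821 goes to coinsurance; traveler's 10% is $582.10. Cost to traveler: $1,382.10. OOP to date $1,382.10.
Claim 2 ($10,688): deductible already satisfied, so traveler's share is 10% × $10,688 = $1,068.80. Cost to traveler: $1,068.80. OOP to date $2,450.90.
Claim 3 ($3,562): deductible met; 10% of $3,562 = $356.20. Traveler pays $356.20; OOP now $2,807.10.
Claim 4 ($6,247): deductible already satisfied, so traveler's share is 10% × $6,247 = $624.70. That would push OOP to $3,431.80, over the $3,200 cap, so traveler pays $3,200 − $2,807.10 = $392.90.

$392.90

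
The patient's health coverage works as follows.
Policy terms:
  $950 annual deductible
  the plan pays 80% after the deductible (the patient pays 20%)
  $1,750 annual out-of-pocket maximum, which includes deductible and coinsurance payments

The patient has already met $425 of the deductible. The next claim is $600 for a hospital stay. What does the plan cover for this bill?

$60

Deductible still to meet: $950 − $425 = $525.
The remaining $75 (= $600 − $525) moves to coinsurance.
Coinsurance: $75 × 20% = $15.
That puts the patient's cost at $525 + $15 = $540 before any cap.
Year-to-date out-of-pocket becomes $425 + $540 = $965, still under the $1,750 maximum, so no cap applies.
The insurer covers the remainder: $600 − $540 = $60.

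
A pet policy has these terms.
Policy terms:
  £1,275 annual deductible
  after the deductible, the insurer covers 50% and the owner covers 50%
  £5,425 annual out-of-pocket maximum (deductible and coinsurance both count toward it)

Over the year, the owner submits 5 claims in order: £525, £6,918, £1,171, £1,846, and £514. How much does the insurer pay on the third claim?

Bill 1, £525: entire amount goes to the deductible. Owner owes £525 (running OOP £525). Insurer: £525 − £525 = £0.
Bill 2, £6,918: £750 finishes the deductible; £6,168 goes to coinsurance; coinsurance £6,168 × 50% = £3,084. Owner pays £3,834; OOP now £4,359. Plan pays £6,918 − £3,834 = £3,084.
Bill 3, £1,171: 50% coinsurance on £1,171 = £585.50. Owner pays £585.50; OOP now £4,944.50. Insurer: £1,171 − £585.50 = £585.50.

£585.50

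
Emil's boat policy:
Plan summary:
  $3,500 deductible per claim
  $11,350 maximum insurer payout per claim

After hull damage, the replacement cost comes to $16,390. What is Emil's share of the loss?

After the deductible, $16,390 − $3,500 = $12,890 remains.
The $11,350 per-incident cap binds; insurer pays $11,350.
Out of pocket: $16,390 − $11,350 = $5,040.

$5,040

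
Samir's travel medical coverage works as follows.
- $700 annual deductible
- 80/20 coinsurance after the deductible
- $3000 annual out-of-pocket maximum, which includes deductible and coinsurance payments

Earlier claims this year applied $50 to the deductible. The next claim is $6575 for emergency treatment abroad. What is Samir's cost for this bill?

$50 of the $700 deductible is already met, leaving $650.
After the $650 deductible portion, $6575 − $650 = $5925 is subject to coinsurance.
20% of $5925 = $1185 falls to the traveler.
That puts the traveler's cost at $650 + $1185 = $1835 before any cap.
Total out-of-pocket so far would be $50 + $1835 = $1885, below the $3000 cap — no reduction.

$1835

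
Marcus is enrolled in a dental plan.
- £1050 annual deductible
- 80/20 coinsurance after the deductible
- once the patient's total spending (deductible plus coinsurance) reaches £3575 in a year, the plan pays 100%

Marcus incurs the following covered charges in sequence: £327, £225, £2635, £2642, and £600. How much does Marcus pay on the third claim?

Bill 1, £327: entire amount goes to the deductible. Patient pays £327; OOP now £327.
Bill 2, £225: fully absorbed by the deductible. Patient pays £225; OOP now £552.
Bill 3, £2635: £498 finishes the deductible; £2137 goes to coinsurance; patient's 20% is £427.40. Patient owes £925.40 (running OOP £1477.40).

£925.40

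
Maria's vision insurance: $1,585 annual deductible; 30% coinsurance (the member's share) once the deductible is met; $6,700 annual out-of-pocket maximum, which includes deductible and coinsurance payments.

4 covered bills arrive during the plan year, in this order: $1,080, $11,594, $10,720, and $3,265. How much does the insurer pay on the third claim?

Claim 1 — $1,080: entire amount goes to the deductible. Cost to member: $1,080. OOP to date $1,080. Insurer: $1,080 − $1,080 = $0.
Claim 2 — $11,594: $505 to deductible, leaving $11,089; member's 30% is $3,326.70. Member owes $3,831.70 (running OOP $4,911.70). Insurer: $11,594 − $3,831.70 = $7,762.30.
Claim 3 — $10,720: 30% coinsurance on $10,720 = $3,216. Adding that to $4,911.70 gives $8,127.70, past the $6,700 cap; member pays only $6,700 − $4,911.70 = $1,788.30. Plan pays $10,720 − $1,788.30 = $8,931.70.

$8,931.70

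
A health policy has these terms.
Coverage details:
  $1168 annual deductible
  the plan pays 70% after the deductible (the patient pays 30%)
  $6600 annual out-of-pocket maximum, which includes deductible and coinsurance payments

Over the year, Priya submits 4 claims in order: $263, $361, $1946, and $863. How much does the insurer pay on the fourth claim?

$604.10

#1 ($263): entire amount goes to the deductible. Cost to patient: $263. OOP to date $263. Plan pays $263 − $263 = $0.
#2 ($361): entire amount goes to the deductible. Cost to patient: $361. OOP to date $624. Plan pays $361 − $361 = $0.
#3 ($1946): deductible takes $544, $1402 remains; 30% of $1402 = $420.60. Patient pays $964.60; OOP now $1588.60. Insurer: $1946 − $964.60 = $981.40.
#4 ($863): deductible met; 30% of $863 = $258.90. Patient pays $258.90; OOP now $1847.50. Plan pays $863 − $258.90 = $604.10.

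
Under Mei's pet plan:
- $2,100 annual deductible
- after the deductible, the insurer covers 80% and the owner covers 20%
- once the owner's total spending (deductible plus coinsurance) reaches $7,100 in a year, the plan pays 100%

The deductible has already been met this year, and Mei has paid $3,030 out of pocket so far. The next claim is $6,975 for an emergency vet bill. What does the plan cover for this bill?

$5,580

The deductible is already satisfied, so the full bill goes to coinsurance.
Owner's 20% share of $6,975 is $1,395.
Year-to-date out-of-pocket becomes $3,030 + $1,395 = $4,425, still under the $7,100 maximum, so no cap applies.
The insurer covers the remainder: $6,975 − $1,395 = $5,580.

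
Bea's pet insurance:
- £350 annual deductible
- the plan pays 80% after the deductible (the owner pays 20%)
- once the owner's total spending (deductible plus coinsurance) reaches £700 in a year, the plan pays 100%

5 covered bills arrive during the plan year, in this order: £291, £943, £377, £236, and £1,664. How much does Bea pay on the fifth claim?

Claim 1 — £291: entire amount goes to the deductible. Owner pays £291; OOP now £291.
Claim 2 — £943: £59 to deductible, leaving £884; owner's 20% is £176.80. Owner pays £235.80; OOP now £526.80.
Claim 3 — £377: deductible met; 20% of £377 = £75.40. Owner pays £75.40; OOP now £602.20.
Claim 4 — £236: 20% coinsurance on £236 = £47.20. Cost to owner: £47.20. OOP to date £649.40.
Claim 5 — £1,664: 20% coinsurance on £1,664 = £332.80. That would push OOP to £982.20, over the £700 cap, so owner pays £700 − £649.40 = £50.60.

£50.60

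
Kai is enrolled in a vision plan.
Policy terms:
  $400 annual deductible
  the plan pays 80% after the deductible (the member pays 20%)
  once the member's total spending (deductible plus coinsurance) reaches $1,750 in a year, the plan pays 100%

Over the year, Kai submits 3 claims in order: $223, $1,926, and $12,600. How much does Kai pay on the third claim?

#1 ($223): entire amount goes to the deductible. Cost to member: $223. OOP to date $223.
#2 ($1,926): deductible takes $177, $1,749 remains; coinsurance $1,749 × 20% = $349.80. Member pays $526.80; OOP now $749.80.
#3 ($12,600): deductible met; 20% of $12,600 = $2,520. Adding that to $749.80 gives $3,269.80, past the $1,750 cap; member pays only $1,750 − $749.80 = $1,000.20.

$1,000.20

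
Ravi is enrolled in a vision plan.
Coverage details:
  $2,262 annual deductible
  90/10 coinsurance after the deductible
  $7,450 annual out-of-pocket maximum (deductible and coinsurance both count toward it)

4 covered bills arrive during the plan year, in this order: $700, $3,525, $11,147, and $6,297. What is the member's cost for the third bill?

#1 ($700): entire amount goes to the deductible. Member pays $700; OOP now $700.
#2 ($3,525): deductible takes $1,562, $1,963 remains; 10% of $1,963 = $196.30. Member pays $1,758.30; OOP now $2,458.30.
#3 ($11,147): deductible already satisfied, so member's share is 10% × $11,147 = $1,114.70. Member pays $1,114.70; OOP now $3,573.

$1,114.70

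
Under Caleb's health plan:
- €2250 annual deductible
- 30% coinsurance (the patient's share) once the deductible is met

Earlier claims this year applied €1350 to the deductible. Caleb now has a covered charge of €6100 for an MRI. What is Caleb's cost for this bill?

€2460

Deductible still to meet: €2250 − €1350 = €900.
That leaves €6100 − €900 = €5200 for coinsurance.
Coinsurance: €5200 × 30% = €1560.
That puts the patient's cost at €900 + €1560 = €2460.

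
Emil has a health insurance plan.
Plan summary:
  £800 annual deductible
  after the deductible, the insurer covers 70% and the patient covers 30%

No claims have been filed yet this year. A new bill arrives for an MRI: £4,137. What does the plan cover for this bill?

Nothing has been paid toward the £800 deductible, so the first £800 of this charge is applied there.
After the £800 deductible portion, £4,137 − £800 = £3,337 is subject to coinsurance.
Coinsurance: £3,337 × 30% = £1,001.10.
Patient responsibility: £800 + £1,001.10 = £1,801.10.
Insurer pays the balance: £4,137 − £1,801.10 = £2,335.90.

£2,335.90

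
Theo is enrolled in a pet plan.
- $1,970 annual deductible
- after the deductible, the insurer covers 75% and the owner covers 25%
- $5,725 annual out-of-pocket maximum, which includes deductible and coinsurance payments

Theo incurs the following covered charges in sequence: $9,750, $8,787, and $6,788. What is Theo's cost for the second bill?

$1,810

Claim 1 — $9,750: deductible takes $1,970, $7,780 remains; 25% of $7,780 = $1,945. Cost to owner: $3,915. OOP to date $3,915.
Claim 2 — $8,787: deductible already satisfied, so owner's share is 25% × $8,787 = $2,196.75. OOP would hit $6,111.75 > $5,725, so the cap limits the owner to $5,725 − $3,915 = $1,810.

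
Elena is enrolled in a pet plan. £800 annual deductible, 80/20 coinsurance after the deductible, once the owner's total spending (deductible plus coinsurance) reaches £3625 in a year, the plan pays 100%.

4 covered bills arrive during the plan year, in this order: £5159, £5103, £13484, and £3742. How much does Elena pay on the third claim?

#1 (£5159): £800 finishes the deductible; £4359 goes to coinsurance; coinsurance £4359 × 20% = £871.80. Owner pays £1671.80; OOP now £1671.80.
#2 (£5103): deductible met; 20% of £5103 = £1020.60. Owner owes £1020.60 (running OOP £2692.40).
#3 (£13484): deductible met; 20% of £13484 = £2696.80. That would push OOP to £5389.20, over the £3625 cap, so owner pays £3625 − £2692.40 = £932.60.

£932.60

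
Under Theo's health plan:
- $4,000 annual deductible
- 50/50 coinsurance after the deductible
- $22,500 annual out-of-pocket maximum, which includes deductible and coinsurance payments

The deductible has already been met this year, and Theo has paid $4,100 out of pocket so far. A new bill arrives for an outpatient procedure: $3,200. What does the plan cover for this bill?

The deductible is already satisfied, so the full bill goes to coinsurance.
Patient's 50% share of $3,200 is $1,600.
Year-to-date out-of-pocket becomes $4,100 + $1,600 = $5,700, still under the $22,500 maximum, so no cap applies.
The plan picks up $3,200 − $1,600 = $1,600.

$1,600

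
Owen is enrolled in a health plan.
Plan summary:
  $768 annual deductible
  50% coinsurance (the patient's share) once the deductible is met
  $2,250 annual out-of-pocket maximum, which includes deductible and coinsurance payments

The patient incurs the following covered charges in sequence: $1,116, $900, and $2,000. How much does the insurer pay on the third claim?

$1,142

Bill 1, $1,116: $768 finishes the deductible; $348 goes to coinsurance; coinsurance $348 × 50% = $174. Patient pays $942; OOP now $942. Insurer: $1,116 − $942 = $174.
Bill 2, $900: 50% coinsurance on $900 = $450. Patient owes $450 (running OOP $1,392). Plan pays $900 − $450 = $450.
Bill 3, $2,000: 50% coinsurance on $2,000 = $1,000. That would push OOP to $2,392, over the $2,250 cap, so patient pays $2,250 − $1,392 = $858. Plan pays $2,000 − $858 = $1,142.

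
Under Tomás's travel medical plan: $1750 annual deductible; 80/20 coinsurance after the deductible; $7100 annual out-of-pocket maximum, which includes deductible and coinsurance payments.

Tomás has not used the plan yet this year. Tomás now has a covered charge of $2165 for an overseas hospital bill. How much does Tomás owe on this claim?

The full $1750 deductible is still open; $1750 of this bill applies to it.
The remaining $415 (= $2165 − $1750) moves to coinsurance.
20% of $415 = $83 falls to the traveler.
Traveler responsibility before any cap: $1750 + $83 = $1833.
Year-to-date out-of-pocket becomes $0 + $1833 = $1833, still under the $7100 maximum, so no cap applies.

$1833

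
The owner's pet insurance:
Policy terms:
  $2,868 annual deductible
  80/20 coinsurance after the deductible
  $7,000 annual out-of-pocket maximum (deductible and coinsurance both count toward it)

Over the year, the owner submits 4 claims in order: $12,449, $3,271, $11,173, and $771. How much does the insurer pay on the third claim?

$9,611.40

#1 ($12,449): $2,868 finishes the deductible; $9,581 goes to coinsurance; 20% of $9,581 = $1,916.20. Cost to owner: $4,784.20. OOP to date $4,784.20. Insurer: $12,449 − $4,784.20 = $7,664.80.
#2 ($3,271): deductible met; 20% of $3,271 = $654.20. Owner owes $654.20 (running OOP $5,438.40). Insurer: $3,271 − $654.20 = $2,616.80.
#3 ($11,173): deductible already satisfied, so owner's share is 20% × $11,173 = $2,234.60. Adding that to $5,438.40 gives $7,673, past the $7,000 cap; owner pays only $7,000 − $5,438.40 = $1,561.60. Plan pays $11,173 − $1,561.60 = $9,611.40.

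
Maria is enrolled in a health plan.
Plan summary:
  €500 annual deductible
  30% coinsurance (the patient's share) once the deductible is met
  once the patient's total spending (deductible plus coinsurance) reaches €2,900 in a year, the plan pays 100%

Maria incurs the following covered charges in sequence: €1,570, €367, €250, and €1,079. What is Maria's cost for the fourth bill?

#1 (€1,570): €500 finishes the deductible; €1,070 goes to coinsurance; coinsurance €1,070 × 30% = €321. Cost to patient: €821. OOP to date €821.
#2 (€367): 30% coinsurance on €367 = €110.10. Patient pays €110.10; OOP now €931.10.
#3 (€250): deductible already satisfied, so patient's share is 30% × €250 = €75. Cost to patient: €75. OOP to date €1,006.10.
#4 (€1,079): deductible already satisfied, so patient's share is 30% × €1,079 = €323.70. Patient pays €323.70; OOP now €1,329.80.

€323.70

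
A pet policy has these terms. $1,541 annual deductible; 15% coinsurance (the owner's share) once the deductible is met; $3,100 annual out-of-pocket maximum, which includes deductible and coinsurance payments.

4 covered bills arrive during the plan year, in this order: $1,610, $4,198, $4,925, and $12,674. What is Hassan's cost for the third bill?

$738.75

Claim 1 ($1,610): $1,541 to deductible, leaving $69; 15% of $69 = $10.35. Cost to owner: $1,551.35. OOP to date $1,551.35.
Claim 2 ($4,198): deductible already satisfied, so owner's share is 15% × $4,198 = $629.70. Owner pays $629.70; OOP now $2,181.05.
Claim 3 ($4,925): deductible already satisfied, so owner's share is 15% × $4,925 = $738.75. Owner pays $738.75; OOP now $2,919.80.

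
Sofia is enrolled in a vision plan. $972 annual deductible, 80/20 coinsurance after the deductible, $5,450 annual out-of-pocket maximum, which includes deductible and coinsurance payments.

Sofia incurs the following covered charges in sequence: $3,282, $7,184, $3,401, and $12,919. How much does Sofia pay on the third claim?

$680.20

#1 ($3,282): $972 finishes the deductible; $2,310 goes to coinsurance; 20% of $2,310 = $462. Member pays $1,434; OOP now $1,434.
#2 ($7,184): deductible already satisfied, so member's share is 20% × $7,184 = $1,436.80. Cost to member: $1,436.80. OOP to date $2,870.80.
#3 ($3,401): deductible already satisfied, so member's share is 20% × $3,401 = $680.20. Member owes $680.20 (running OOP $3,551).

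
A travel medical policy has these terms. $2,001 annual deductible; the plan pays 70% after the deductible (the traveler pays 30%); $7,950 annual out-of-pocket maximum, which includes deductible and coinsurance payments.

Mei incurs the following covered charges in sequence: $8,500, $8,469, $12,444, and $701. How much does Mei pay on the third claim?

$1,458.60

#1 ($8,500): $2,001 to deductible, leaving $6,499; coinsurance $6,499 × 30% = $1,949.70. Cost to traveler: $3,950.70. OOP to date $3,950.70.
#2 ($8,469): deductible already satisfied, so traveler's share is 30% × $8,469 = $2,540.70. Traveler owes $2,540.70 (running OOP $6,491.40).
#3 ($12,444): deductible met; 30% of $12,444 = $3,733.20. Adding that to $6,491.40 gives $10,224.60, past the $7,950 cap; traveler pays only $7,950 − $6,491.40 = $1,458.60.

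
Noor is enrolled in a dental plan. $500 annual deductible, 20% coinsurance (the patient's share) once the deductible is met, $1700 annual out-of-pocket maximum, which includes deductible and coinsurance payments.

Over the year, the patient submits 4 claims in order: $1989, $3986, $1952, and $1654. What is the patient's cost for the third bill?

$105

Bill 1, $1989: $500 finishes the deductible; $1489 goes to coinsurance; 20% of $1489 = $297.80. Patient owes $797.80 (running OOP $797.80).
Bill 2, $3986: deductible met; 20% of $3986 = $797.20. Patient owes $797.20 (running OOP $1595).
Bill 3, $1952: deductible met; 20% of $1952 = $390.40. That would push OOP to $1985.40, over the $1700 cap, so patient pays $1700 − $1595 = $105.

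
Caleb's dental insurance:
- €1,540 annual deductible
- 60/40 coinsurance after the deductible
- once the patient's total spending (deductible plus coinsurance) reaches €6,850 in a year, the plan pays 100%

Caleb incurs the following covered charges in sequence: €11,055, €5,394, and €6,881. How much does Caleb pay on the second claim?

€1,504

Claim 1 (€11,055): deductible takes €1,540, €9,515 remains; patient's 40% is €3,806. Cost to patient: €5,346. OOP to date €5,346.
Claim 2 (€5,394): deductible already satisfied, so patient's share is 40% × €5,394 = €2,157.60. OOP would hit €7,503.60 > €6,850, so the cap limits the patient to €6,850 − €5,346 = €1,504.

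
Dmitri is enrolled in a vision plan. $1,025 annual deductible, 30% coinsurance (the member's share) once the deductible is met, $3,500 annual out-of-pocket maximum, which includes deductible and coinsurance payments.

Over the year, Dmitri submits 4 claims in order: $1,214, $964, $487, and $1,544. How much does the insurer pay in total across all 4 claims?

$2,228.80

#1 ($1,214): $1,025 to deductible, leaving $189; 30% of $189 = $56.70. Member pays $1,081.70; OOP now $1,081.70. Plan pays $1,214 − $1,081.70 = $132.30.
#2 ($964): deductible met; 30% of $964 = $289.20. Cost to member: $289.20. OOP to date $1,370.90. Insurer: $964 − $289.20 = $674.80.
#3 ($487): deductible met; 30% of $487 = $146.10. Cost to member: $146.10. OOP to date $1,517. Plan pays $487 − $146.10 = $340.90.
#4 ($1,544): 30% coinsurance on $1,544 = $463.20. Member pays $463.20; OOP now $1,980.20. Plan pays $1,544 − $463.20 = $1,080.80.
Insurer total: $132.30 + $674.80 + $340.90 + $1,080.80 = $2,228.80.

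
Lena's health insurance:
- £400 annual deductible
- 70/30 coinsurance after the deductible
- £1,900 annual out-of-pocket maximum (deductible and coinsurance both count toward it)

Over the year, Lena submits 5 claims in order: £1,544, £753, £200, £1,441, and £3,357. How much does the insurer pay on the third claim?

#1 (£1,544): £400 to deductible, leaving £1,144; 30% of £1,144 = £343.20. Patient owes £743.20 (running OOP £743.20). Plan pays £1,544 − £743.20 = £800.80.
#2 (£753): 30% coinsurance on £753 = £225.90. Patient pays £225.90; OOP now £969.10. Insurer: £753 − £225.90 = £527.10.
#3 (£200): deductible met; 30% of £200 = £60. Patient owes £60 (running OOP £1,029.10). Insurer: £200 − £60 = £140.

£140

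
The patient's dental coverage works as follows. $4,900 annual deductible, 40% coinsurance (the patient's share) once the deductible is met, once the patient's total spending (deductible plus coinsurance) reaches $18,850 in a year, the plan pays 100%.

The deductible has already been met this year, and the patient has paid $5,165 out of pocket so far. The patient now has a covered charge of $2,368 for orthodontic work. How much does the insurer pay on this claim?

$1,420.80

The deductible is already satisfied, so the full bill goes to coinsurance.
Patient's 40% share of $2,368 is $947.20.
Year-to-date out-of-pocket becomes $5,165 + $947.20 = $6,112.20, still under the $18,850 maximum, so no cap applies.
The plan picks up $2,368 − $947.20 = $1,420.80.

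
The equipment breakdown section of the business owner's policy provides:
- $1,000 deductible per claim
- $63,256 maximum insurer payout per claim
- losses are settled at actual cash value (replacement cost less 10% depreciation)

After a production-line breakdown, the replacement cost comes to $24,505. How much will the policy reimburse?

At 10% depreciation, ACV = $24,505 − $2,450.50 = $22,054.50.
After the deductible, $22,054.50 − $1,000 = $21,054.50 remains.
That's under the $63,256 cap, so the insurer reimburses the full $21,054.50.

$21,054.50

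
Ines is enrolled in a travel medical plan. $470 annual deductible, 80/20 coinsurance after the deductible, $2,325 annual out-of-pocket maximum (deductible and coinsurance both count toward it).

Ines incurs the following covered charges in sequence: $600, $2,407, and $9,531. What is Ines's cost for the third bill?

$1,347.60

Bill 1, $600: $470 finishes the deductible; $130 goes to coinsurance; coinsurance $130 × 20% = $26. Cost to traveler: $496. OOP to date $496.
Bill 2, $2,407: deductible already satisfied, so traveler's share is 20% × $2,407 = $481.40. Traveler pays $481.40; OOP now $977.40.
Bill 3, $9,531: 20% coinsurance on $9,531 = $1,906.20. Adding that to $977.40 gives $2,883.60, past the $2,325 cap; traveler pays only $2,325 − $977.40 = $1,347.60.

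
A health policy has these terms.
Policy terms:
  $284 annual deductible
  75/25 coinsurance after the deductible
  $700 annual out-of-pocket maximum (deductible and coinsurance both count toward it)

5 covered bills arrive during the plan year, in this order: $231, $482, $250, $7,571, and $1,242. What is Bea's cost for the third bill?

Claim 1 ($231): all of it applies to the deductible. Patient pays $231; OOP now $231.
Claim 2 ($482): $53 finishes the deductible; $429 goes to coinsurance; 25% of $429 = $107.25. Patient pays $160.25; OOP now $391.25.
Claim 3 ($250): 25% coinsurance on $250 = $62.50. Patient pays $62.50; OOP now $453.75.

$62.50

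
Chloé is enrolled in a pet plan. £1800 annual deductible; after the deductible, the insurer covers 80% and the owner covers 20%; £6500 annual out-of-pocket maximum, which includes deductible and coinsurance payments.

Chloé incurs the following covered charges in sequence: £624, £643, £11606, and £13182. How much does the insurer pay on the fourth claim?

£10696.60

#1 (£624): fully absorbed by the deductible. Cost to owner: £624. OOP to date £624. Plan pays £624 − £624 = £0.
#2 (£643): all of it applies to the deductible. Cost to owner: £643. OOP to date £1267. Plan pays £643 − £643 = £0.
#3 (£11606): £533 finishes the deductible; £11073 goes to coinsurance; 20% of £11073 = £2214.60. Cost to owner: £2747.60. OOP to date £4014.60. Plan pays £11606 − £2747.60 = £8858.40.
#4 (£13182): deductible already satisfied, so owner's share is 20% × £13182 = £2636.40. That would push OOP to £6651, over the £6500 cap, so owner pays £6500 − £4014.60 = £2485.40. Insurer: £13182 − £2485.40 = £10696.60.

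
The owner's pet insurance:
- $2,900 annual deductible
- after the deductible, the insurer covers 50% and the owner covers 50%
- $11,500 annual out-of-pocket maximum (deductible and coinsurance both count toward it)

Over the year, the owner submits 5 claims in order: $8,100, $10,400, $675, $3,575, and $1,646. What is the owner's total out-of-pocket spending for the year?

Bill 1, $8,100: deductible takes $2,900, $5,200 remains; coinsurance $5,200 × 50% = $2,600. Owner pays $5,500; OOP now $5,500.
Bill 2, $10,400: 50% coinsurance on $10,400 = $5,200. Owner pays $5,200; OOP now $10,700.
Bill 3, $675: deductible already satisfied, so owner's share is 50% × $675 = $337.50. Owner pays $337.50; OOP now $11,037.50.
Bill 4, $3,575: deductible already satisfied, so owner's share is 50% × $3,575 = $1,787.50. OOP would hit $12,825 > $11,500, so the cap limits the owner to $11,500 − $11,037.50 = $462.50.
Bill 5, $1,646: 50% coinsurance on $1,646 = $823. That would push OOP to $12,323, over the $11,500 cap, so owner pays $11,500 − $11,500 = $0.
Summing the owner's payments: $5,500 + $5,200 + $337.50 + $462.50 + $0 = $11,500.

$11,500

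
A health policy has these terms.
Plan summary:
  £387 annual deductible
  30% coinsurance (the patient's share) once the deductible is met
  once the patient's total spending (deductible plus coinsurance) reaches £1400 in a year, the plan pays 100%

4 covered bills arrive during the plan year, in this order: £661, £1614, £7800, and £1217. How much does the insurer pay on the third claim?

£7353.40

Bill 1, £661: £387 finishes the deductible; £274 goes to coinsurance; coinsurance £274 × 30% = £82.20. Patient owes £469.20 (running OOP £469.20). Plan pays £661 − £469.20 = £191.80.
Bill 2, £1614: deductible met; 30% of £1614 = £484.20. Patient pays £484.20; OOP now £953.40. Plan pays £1614 − £484.20 = £1129.80.
Bill 3, £7800: 30% coinsurance on £7800 = £2340. That would push OOP to £3293.40, over the £1400 cap, so patient pays £1400 − £953.40 = £446.60. Plan pays £7800 − £446.60 = £7353.40.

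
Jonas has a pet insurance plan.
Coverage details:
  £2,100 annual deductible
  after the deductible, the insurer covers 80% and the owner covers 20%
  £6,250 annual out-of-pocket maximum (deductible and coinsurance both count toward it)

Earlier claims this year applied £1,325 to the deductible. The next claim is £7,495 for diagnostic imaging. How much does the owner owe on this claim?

£1,325 of the £2,100 deductible is already met, leaving £775.
That leaves £7,495 − £775 = £6,720 for coinsurance.
Coinsurance: £6,720 × 20% = £1,344.
Owner responsibility before any cap: £775 + £1,344 = £2,119.
Total out-of-pocket so far would be £1,325 + £2,119 = £3,444, below the £6,250 cap — no reduction.

£2,119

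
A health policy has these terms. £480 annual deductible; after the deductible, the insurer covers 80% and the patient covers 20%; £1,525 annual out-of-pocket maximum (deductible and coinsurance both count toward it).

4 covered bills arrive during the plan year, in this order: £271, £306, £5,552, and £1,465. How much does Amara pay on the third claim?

£1,025.60

#1 (£271): fully absorbed by the deductible. Patient owes £271 (running OOP £271).
#2 (£306): deductible takes £209, £97 remains; coinsurance £97 × 20% = £19.40. Patient owes £228.40 (running OOP £499.40).
#3 (£5,552): deductible already satisfied, so patient's share is 20% × £5,552 = £1,110.40. That would push OOP to £1,609.80, over the £1,525 cap, so patient pays £1,525 − £499.40 = £1,025.60.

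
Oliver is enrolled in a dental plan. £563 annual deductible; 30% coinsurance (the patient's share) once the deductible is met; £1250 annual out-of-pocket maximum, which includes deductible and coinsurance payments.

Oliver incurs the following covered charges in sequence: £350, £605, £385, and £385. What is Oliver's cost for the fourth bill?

Claim 1 — £350: entire amount goes to the deductible. Patient owes £350 (running OOP £350).
Claim 2 — £605: deductible takes £213, £392 remains; patient's 30% is £117.60. Patient pays £330.60; OOP now £680.60.
Claim 3 — £385: deductible already satisfied, so patient's share is 30% × £385 = £115.50. Cost to patient: £115.50. OOP to date £796.10.
Claim 4 — £385: deductible met; 30% of £385 = £115.50. Patient pays £115.50; OOP now £911.60.

£115.50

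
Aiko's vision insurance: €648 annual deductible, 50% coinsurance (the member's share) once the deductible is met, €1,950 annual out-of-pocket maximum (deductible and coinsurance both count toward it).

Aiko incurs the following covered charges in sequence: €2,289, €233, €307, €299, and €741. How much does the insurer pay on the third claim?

€153.50

Claim 1 — €2,289: €648 to deductible, leaving €1,641; member's 50% is €820.50. Member owes €1,468.50 (running OOP €1,468.50). Insurer: €2,289 − €1,468.50 = €820.50.
Claim 2 — €233: 50% coinsurance on €233 = €116.50. Member pays €116.50; OOP now €1,585. Plan pays €233 − €116.50 = €116.50.
Claim 3 — €307: 50% coinsurance on €307 = €153.50. Member owes €153.50 (running OOP €1,738.50). Plan pays €307 − €153.50 = €153.50.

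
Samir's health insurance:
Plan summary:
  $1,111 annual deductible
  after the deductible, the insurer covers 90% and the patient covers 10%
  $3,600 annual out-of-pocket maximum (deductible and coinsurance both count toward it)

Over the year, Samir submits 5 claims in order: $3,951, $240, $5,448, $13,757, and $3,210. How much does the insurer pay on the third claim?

Claim 1 — $3,951: $1,111 to deductible, leaving $2,840; patient's 10% is $284. Patient owes $1,395 (running OOP $1,395). Plan pays $3,951 − $1,395 = $2,556.
Claim 2 — $240: deductible already satisfied, so patient's share is 10% × $240 = $24. Cost to patient: $24. OOP to date $1,419. Insurer: $240 − $24 = $216.
Claim 3 — $5,448: deductible already satisfied, so patient's share is 10% × $5,448 = $544.80. Patient pays $544.80; OOP now $1,963.80. Insurer: $5,448 − $544.80 = $4,903.20.

$4,903.20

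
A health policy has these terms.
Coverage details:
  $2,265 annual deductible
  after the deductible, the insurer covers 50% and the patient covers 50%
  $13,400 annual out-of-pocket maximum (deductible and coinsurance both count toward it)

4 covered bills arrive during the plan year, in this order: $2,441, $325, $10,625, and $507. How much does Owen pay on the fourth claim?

$253.50

#1 ($2,441): $2,265 finishes the deductible; $176 goes to coinsurance; coinsurance $176 × 50% = $88. Cost to patient: $2,353. OOP to date $2,353.
#2 ($325): 50% coinsurance on $325 = $162.50. Patient pays $162.50; OOP now $2,515.50.
#3 ($10,625): deductible already satisfied, so patient's share is 50% × $10,625 = $5,312.50. Cost to patient: $5,312.50. OOP to date $7,828.
#4 ($507): deductible already satisfied, so patient's share is 50% × $507 = $253.50. Patient owes $253.50 (running OOP $8,081.50).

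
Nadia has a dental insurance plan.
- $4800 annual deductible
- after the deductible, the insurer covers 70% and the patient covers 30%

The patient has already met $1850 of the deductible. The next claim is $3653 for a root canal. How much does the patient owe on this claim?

$3160.90

Deductible still to meet: $4800 − $1850 = $2950.
After the $2950 deductible portion, $3653 − $2950 = $703 is subject to coinsurance.
30% of $703 = $210.90 falls to the patient.
That puts the patient's cost at $2950 + $210.90 = $3160.90.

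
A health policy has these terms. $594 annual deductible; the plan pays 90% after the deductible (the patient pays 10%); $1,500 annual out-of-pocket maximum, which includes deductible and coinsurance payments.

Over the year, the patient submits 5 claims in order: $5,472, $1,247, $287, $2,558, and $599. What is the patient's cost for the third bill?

$28.70

Claim 1 ($5,472): deductible takes $594, $4,878 remains; patient's 10% is $487.80. Patient pays $1,081.80; OOP now $1,081.80.
Claim 2 ($1,247): deductible already satisfied, so patient's share is 10% × $1,247 = $124.70. Patient pays $124.70; OOP now $1,206.50.
Claim 3 ($287): deductible already satisfied, so patient's share is 10% × $287 = $28.70. Patient pays $28.70; OOP now $1,235.20.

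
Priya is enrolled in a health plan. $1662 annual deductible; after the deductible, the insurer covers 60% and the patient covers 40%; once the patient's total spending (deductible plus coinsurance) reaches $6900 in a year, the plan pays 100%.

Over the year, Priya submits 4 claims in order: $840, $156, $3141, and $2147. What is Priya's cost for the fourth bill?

Claim 1 ($840): entire amount goes to the deductible. Patient owes $840 (running OOP $840).
Claim 2 ($156): entire amount goes to the deductible. Patient pays $156; OOP now $996.
Claim 3 ($3141): $666 to deductible, leaving $2475; 40% of $2475 = $990. Patient pays $1656; OOP now $2652.
Claim 4 ($2147): deductible met; 40% of $2147 = $858.80. Cost to patient: $858.80. OOP to date $3510.80.

$858.80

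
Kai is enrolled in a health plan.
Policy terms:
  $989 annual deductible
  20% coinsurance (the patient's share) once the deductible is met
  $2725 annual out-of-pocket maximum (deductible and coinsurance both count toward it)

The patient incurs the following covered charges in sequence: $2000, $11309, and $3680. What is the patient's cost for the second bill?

$1533.80

Claim 1 ($2000): deductible takes $989, $1011 remains; coinsurance $1011 × 20% = $202.20. Patient owes $1191.20 (running OOP $1191.20).
Claim 2 ($11309): deductible already satisfied, so patient's share is 20% × $11309 = $2261.80. Adding that to $1191.20 gives $3453, past the $2725 cap; patient pays only $2725 − $1191.20 = $1533.80.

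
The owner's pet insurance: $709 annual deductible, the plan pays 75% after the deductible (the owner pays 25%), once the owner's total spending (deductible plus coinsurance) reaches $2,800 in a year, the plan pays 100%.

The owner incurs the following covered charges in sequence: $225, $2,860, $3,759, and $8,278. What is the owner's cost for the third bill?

$939.75

#1 ($225): all of it applies to the deductible. Owner pays $225; OOP now $225.
#2 ($2,860): $484 to deductible, leaving $2,376; owner's 25% is $594. Owner pays $1,078; OOP now $1,303.
#3 ($3,759): 25% coinsurance on $3,759 = $939.75. Owner pays $939.75; OOP now $2,242.75.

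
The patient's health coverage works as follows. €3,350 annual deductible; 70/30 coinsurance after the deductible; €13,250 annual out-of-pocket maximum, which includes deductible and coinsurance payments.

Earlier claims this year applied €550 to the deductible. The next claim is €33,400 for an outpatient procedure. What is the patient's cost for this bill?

€11,980

Remaining deductible: €3,350 − €550 = €2,800.
That leaves €33,400 − €2,800 = €30,600 for coinsurance.
Patient's 30% share of €30,600 is €9,180.
Patient responsibility before any cap: €2,800 + €9,180 = €11,980.
Year-to-date out-of-pocket becomes €550 + €11,980 = €12,530, still under the €13,250 maximum, so no cap applies.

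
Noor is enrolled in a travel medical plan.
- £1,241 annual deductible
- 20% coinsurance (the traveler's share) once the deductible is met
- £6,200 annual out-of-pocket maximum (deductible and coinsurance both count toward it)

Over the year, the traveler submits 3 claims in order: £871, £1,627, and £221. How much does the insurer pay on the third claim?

£176.80

Bill 1, £871: fully absorbed by the deductible. Traveler pays £871; OOP now £871. Insurer: £871 − £871 = £0.
Bill 2, £1,627: deductible takes £370, £1,257 remains; coinsurance £1,257 × 20% = £251.40. Cost to traveler: £621.40. OOP to date £1,492.40. Insurer: £1,627 − £621.40 = £1,005.60.
Bill 3, £221: deductible already satisfied, so traveler's share is 20% × £221 = £44.20. Cost to traveler: £44.20. OOP to date £1,536.60. Plan pays £221 − £44.20 = £176.80.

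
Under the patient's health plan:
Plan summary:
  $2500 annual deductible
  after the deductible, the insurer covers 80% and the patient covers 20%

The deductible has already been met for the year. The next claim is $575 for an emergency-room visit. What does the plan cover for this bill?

The deductible is already satisfied, so the full bill goes to coinsurance.
Coinsurance: $575 × 20% = $115.
Insurer pays the balance: $575 − $115 = $460.

$460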